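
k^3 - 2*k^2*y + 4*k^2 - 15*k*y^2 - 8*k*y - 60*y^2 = (k + 4)*(k - 5*y)*(k + 3*y)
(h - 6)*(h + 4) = h^2 - 2*h - 24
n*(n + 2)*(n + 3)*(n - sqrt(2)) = n^4 - sqrt(2)*n^3 + 5*n^3 - 5*sqrt(2)*n^2 + 6*n^2 - 6*sqrt(2)*n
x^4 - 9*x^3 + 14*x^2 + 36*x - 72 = (x - 6)*(x - 3)*(x - 2)*(x + 2)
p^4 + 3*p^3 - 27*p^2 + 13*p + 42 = (p - 3)*(p - 2)*(p + 1)*(p + 7)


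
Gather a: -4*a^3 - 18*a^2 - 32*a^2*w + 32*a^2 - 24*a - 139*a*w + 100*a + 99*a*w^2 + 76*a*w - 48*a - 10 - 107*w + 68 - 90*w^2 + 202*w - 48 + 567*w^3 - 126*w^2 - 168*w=-4*a^3 + a^2*(14 - 32*w) + a*(99*w^2 - 63*w + 28) + 567*w^3 - 216*w^2 - 73*w + 10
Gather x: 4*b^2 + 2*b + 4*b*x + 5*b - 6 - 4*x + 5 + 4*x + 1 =4*b^2 + 4*b*x + 7*b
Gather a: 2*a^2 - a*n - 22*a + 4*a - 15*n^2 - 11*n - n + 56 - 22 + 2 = 2*a^2 + a*(-n - 18) - 15*n^2 - 12*n + 36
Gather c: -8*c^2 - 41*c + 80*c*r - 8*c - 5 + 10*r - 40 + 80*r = -8*c^2 + c*(80*r - 49) + 90*r - 45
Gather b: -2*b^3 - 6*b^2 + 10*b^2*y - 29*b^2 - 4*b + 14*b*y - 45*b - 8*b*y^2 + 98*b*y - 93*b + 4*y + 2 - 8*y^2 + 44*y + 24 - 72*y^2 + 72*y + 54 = -2*b^3 + b^2*(10*y - 35) + b*(-8*y^2 + 112*y - 142) - 80*y^2 + 120*y + 80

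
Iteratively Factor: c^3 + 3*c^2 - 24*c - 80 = (c + 4)*(c^2 - c - 20) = (c + 4)^2*(c - 5)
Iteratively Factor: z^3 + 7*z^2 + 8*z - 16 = (z + 4)*(z^2 + 3*z - 4) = (z - 1)*(z + 4)*(z + 4)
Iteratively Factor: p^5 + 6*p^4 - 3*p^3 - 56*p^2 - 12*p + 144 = (p + 3)*(p^4 + 3*p^3 - 12*p^2 - 20*p + 48) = (p - 2)*(p + 3)*(p^3 + 5*p^2 - 2*p - 24) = (p - 2)*(p + 3)*(p + 4)*(p^2 + p - 6) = (p - 2)^2*(p + 3)*(p + 4)*(p + 3)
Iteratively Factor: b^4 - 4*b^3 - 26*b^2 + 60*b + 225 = (b + 3)*(b^3 - 7*b^2 - 5*b + 75) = (b - 5)*(b + 3)*(b^2 - 2*b - 15) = (b - 5)*(b + 3)^2*(b - 5)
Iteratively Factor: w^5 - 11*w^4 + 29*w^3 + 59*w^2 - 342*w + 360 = (w - 5)*(w^4 - 6*w^3 - w^2 + 54*w - 72) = (w - 5)*(w + 3)*(w^3 - 9*w^2 + 26*w - 24) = (w - 5)*(w - 3)*(w + 3)*(w^2 - 6*w + 8) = (w - 5)*(w - 4)*(w - 3)*(w + 3)*(w - 2)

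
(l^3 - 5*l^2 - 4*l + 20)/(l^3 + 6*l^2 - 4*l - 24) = (l - 5)/(l + 6)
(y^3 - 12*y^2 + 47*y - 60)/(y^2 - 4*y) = y - 8 + 15/y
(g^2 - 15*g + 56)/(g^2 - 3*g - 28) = (g - 8)/(g + 4)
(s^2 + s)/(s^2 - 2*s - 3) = s/(s - 3)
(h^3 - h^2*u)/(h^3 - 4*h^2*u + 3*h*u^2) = h/(h - 3*u)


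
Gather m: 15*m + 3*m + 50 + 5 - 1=18*m + 54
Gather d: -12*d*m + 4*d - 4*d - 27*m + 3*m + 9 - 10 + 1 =-12*d*m - 24*m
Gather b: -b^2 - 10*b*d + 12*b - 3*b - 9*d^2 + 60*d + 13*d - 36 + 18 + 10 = -b^2 + b*(9 - 10*d) - 9*d^2 + 73*d - 8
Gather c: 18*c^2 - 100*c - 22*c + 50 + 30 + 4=18*c^2 - 122*c + 84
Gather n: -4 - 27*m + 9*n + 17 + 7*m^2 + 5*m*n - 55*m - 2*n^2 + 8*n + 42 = 7*m^2 - 82*m - 2*n^2 + n*(5*m + 17) + 55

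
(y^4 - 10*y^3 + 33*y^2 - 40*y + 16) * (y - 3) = y^5 - 13*y^4 + 63*y^3 - 139*y^2 + 136*y - 48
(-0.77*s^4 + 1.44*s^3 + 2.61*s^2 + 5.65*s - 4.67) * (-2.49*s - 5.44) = 1.9173*s^5 + 0.6032*s^4 - 14.3325*s^3 - 28.2669*s^2 - 19.1077*s + 25.4048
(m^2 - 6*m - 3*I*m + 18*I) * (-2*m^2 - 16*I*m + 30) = -2*m^4 + 12*m^3 - 10*I*m^3 - 18*m^2 + 60*I*m^2 + 108*m - 90*I*m + 540*I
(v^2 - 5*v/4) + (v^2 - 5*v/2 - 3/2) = 2*v^2 - 15*v/4 - 3/2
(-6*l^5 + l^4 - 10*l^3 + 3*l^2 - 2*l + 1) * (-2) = 12*l^5 - 2*l^4 + 20*l^3 - 6*l^2 + 4*l - 2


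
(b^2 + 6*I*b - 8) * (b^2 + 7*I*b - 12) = b^4 + 13*I*b^3 - 62*b^2 - 128*I*b + 96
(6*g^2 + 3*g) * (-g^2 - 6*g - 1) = -6*g^4 - 39*g^3 - 24*g^2 - 3*g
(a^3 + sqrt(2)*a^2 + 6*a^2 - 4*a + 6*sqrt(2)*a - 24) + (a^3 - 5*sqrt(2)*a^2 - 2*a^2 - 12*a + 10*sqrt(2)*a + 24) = 2*a^3 - 4*sqrt(2)*a^2 + 4*a^2 - 16*a + 16*sqrt(2)*a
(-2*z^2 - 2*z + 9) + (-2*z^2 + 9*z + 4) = -4*z^2 + 7*z + 13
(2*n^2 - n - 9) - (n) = 2*n^2 - 2*n - 9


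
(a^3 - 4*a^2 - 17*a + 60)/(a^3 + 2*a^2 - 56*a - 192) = (a^2 - 8*a + 15)/(a^2 - 2*a - 48)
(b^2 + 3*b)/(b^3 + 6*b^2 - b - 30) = b/(b^2 + 3*b - 10)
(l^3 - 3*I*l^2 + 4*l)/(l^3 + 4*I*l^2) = (l^2 - 3*I*l + 4)/(l*(l + 4*I))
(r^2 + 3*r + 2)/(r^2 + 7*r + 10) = (r + 1)/(r + 5)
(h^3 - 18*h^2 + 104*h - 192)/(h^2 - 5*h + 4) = (h^2 - 14*h + 48)/(h - 1)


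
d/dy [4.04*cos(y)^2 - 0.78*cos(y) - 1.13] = (0.78 - 8.08*cos(y))*sin(y)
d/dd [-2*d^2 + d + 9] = 1 - 4*d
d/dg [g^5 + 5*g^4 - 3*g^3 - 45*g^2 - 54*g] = 5*g^4 + 20*g^3 - 9*g^2 - 90*g - 54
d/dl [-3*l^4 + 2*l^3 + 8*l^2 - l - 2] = -12*l^3 + 6*l^2 + 16*l - 1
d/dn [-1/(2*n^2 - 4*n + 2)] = (n - 1)/(n^2 - 2*n + 1)^2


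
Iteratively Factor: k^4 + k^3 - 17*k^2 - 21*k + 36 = (k + 3)*(k^3 - 2*k^2 - 11*k + 12) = (k - 1)*(k + 3)*(k^2 - k - 12) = (k - 1)*(k + 3)^2*(k - 4)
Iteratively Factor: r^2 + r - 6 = (r - 2)*(r + 3)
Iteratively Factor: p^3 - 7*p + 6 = (p + 3)*(p^2 - 3*p + 2) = (p - 2)*(p + 3)*(p - 1)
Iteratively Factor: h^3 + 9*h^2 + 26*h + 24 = (h + 4)*(h^2 + 5*h + 6) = (h + 2)*(h + 4)*(h + 3)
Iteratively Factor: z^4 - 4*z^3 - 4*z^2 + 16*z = (z - 4)*(z^3 - 4*z) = z*(z - 4)*(z^2 - 4) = z*(z - 4)*(z - 2)*(z + 2)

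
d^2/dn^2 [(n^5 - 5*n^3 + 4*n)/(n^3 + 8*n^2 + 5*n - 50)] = 2*(n^4 + 20*n^3 + 150*n^2 + 158*n - 5)/(n^4 + 20*n^3 + 150*n^2 + 500*n + 625)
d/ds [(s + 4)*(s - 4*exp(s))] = s - (s + 4)*(4*exp(s) - 1) - 4*exp(s)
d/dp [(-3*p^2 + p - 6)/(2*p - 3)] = 3*(-2*p^2 + 6*p + 3)/(4*p^2 - 12*p + 9)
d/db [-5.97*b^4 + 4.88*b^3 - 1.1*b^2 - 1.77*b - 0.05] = -23.88*b^3 + 14.64*b^2 - 2.2*b - 1.77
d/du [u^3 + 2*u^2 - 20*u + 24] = 3*u^2 + 4*u - 20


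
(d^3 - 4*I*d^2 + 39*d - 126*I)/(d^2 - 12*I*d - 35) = (d^2 + 3*I*d + 18)/(d - 5*I)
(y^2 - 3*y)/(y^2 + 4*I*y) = (y - 3)/(y + 4*I)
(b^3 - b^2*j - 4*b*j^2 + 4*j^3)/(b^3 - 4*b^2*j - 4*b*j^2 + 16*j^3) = (b - j)/(b - 4*j)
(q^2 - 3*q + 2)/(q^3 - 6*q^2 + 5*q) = (q - 2)/(q*(q - 5))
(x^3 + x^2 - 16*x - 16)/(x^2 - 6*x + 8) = (x^2 + 5*x + 4)/(x - 2)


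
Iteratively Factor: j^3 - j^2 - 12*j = (j - 4)*(j^2 + 3*j) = (j - 4)*(j + 3)*(j)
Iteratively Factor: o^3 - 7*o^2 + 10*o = (o - 2)*(o^2 - 5*o) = o*(o - 2)*(o - 5)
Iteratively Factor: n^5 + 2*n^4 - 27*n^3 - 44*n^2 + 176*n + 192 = (n + 4)*(n^4 - 2*n^3 - 19*n^2 + 32*n + 48) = (n - 4)*(n + 4)*(n^3 + 2*n^2 - 11*n - 12) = (n - 4)*(n + 1)*(n + 4)*(n^2 + n - 12) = (n - 4)*(n - 3)*(n + 1)*(n + 4)*(n + 4)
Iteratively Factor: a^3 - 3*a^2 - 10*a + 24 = (a - 4)*(a^2 + a - 6) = (a - 4)*(a + 3)*(a - 2)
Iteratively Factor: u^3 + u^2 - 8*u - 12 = (u - 3)*(u^2 + 4*u + 4) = (u - 3)*(u + 2)*(u + 2)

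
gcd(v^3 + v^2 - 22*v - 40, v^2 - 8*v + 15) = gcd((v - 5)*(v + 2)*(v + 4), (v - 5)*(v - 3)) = v - 5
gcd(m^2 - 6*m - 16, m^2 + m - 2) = m + 2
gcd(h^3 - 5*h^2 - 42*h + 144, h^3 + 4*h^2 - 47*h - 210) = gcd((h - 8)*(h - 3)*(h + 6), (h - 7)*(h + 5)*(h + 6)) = h + 6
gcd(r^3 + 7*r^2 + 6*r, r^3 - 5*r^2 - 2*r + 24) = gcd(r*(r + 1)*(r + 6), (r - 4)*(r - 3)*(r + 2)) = 1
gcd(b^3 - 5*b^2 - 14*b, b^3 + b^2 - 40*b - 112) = b - 7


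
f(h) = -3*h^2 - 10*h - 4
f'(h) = -6*h - 10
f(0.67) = -12.05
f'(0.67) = -14.02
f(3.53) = -76.68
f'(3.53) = -31.18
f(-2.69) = 1.19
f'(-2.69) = 6.14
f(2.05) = -37.11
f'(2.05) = -22.30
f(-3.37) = -4.37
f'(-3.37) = 10.22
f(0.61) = -11.22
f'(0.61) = -13.66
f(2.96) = -59.88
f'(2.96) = -27.76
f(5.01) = -129.40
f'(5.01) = -40.06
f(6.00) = -172.00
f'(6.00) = -46.00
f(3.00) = -61.00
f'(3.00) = -28.00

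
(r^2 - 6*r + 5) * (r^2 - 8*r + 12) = r^4 - 14*r^3 + 65*r^2 - 112*r + 60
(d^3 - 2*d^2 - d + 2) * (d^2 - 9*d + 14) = d^5 - 11*d^4 + 31*d^3 - 17*d^2 - 32*d + 28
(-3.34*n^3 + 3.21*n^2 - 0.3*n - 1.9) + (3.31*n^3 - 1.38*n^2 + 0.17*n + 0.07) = -0.0299999999999998*n^3 + 1.83*n^2 - 0.13*n - 1.83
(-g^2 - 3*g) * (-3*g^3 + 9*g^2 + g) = 3*g^5 - 28*g^3 - 3*g^2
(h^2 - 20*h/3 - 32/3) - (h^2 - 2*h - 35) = 73/3 - 14*h/3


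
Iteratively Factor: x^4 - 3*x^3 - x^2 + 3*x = (x - 1)*(x^3 - 2*x^2 - 3*x) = (x - 3)*(x - 1)*(x^2 + x) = x*(x - 3)*(x - 1)*(x + 1)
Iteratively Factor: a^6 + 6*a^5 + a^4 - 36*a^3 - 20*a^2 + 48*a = (a + 4)*(a^5 + 2*a^4 - 7*a^3 - 8*a^2 + 12*a) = a*(a + 4)*(a^4 + 2*a^3 - 7*a^2 - 8*a + 12) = a*(a + 2)*(a + 4)*(a^3 - 7*a + 6) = a*(a + 2)*(a + 3)*(a + 4)*(a^2 - 3*a + 2) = a*(a - 2)*(a + 2)*(a + 3)*(a + 4)*(a - 1)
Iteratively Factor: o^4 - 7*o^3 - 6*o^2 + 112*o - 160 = (o - 5)*(o^3 - 2*o^2 - 16*o + 32) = (o - 5)*(o - 4)*(o^2 + 2*o - 8) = (o - 5)*(o - 4)*(o + 4)*(o - 2)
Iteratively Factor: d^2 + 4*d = (d)*(d + 4)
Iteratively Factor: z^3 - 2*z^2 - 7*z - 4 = (z + 1)*(z^2 - 3*z - 4) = (z - 4)*(z + 1)*(z + 1)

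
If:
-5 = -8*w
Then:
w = 5/8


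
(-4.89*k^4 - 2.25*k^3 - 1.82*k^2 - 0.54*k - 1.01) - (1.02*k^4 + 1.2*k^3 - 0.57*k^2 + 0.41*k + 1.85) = -5.91*k^4 - 3.45*k^3 - 1.25*k^2 - 0.95*k - 2.86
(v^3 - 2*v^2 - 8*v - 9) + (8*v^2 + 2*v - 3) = v^3 + 6*v^2 - 6*v - 12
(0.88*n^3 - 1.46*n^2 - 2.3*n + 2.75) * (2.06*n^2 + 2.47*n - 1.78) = 1.8128*n^5 - 0.834*n^4 - 9.9106*n^3 + 2.5828*n^2 + 10.8865*n - 4.895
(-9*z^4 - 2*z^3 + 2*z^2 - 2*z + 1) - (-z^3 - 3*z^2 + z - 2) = -9*z^4 - z^3 + 5*z^2 - 3*z + 3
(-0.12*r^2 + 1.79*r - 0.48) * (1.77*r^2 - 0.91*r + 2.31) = -0.2124*r^4 + 3.2775*r^3 - 2.7557*r^2 + 4.5717*r - 1.1088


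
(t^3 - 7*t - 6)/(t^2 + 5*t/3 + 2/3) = 3*(t^2 - t - 6)/(3*t + 2)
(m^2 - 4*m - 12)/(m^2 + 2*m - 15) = (m^2 - 4*m - 12)/(m^2 + 2*m - 15)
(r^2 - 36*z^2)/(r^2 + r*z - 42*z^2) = (r + 6*z)/(r + 7*z)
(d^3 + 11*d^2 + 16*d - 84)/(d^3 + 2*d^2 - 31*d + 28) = (d^2 + 4*d - 12)/(d^2 - 5*d + 4)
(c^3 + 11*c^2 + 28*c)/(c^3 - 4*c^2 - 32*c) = (c + 7)/(c - 8)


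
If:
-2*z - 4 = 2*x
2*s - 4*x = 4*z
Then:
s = -4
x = -z - 2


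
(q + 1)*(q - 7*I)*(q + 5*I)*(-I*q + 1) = -I*q^4 - q^3 - I*q^3 - q^2 - 37*I*q^2 + 35*q - 37*I*q + 35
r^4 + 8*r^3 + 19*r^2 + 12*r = r*(r + 1)*(r + 3)*(r + 4)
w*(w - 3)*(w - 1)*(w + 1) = w^4 - 3*w^3 - w^2 + 3*w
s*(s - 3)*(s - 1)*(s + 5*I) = s^4 - 4*s^3 + 5*I*s^3 + 3*s^2 - 20*I*s^2 + 15*I*s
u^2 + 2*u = u*(u + 2)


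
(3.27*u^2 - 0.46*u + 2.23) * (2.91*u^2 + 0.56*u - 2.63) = 9.5157*u^4 + 0.4926*u^3 - 2.3684*u^2 + 2.4586*u - 5.8649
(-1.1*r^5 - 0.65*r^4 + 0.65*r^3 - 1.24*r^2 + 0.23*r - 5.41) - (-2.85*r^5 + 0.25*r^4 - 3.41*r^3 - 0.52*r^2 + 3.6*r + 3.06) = 1.75*r^5 - 0.9*r^4 + 4.06*r^3 - 0.72*r^2 - 3.37*r - 8.47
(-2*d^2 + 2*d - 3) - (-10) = -2*d^2 + 2*d + 7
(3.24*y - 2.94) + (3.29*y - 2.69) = 6.53*y - 5.63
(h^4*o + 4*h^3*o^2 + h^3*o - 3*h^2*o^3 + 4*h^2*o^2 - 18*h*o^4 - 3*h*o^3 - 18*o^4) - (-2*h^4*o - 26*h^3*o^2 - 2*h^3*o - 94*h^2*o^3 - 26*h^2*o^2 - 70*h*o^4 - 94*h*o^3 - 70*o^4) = 3*h^4*o + 30*h^3*o^2 + 3*h^3*o + 91*h^2*o^3 + 30*h^2*o^2 + 52*h*o^4 + 91*h*o^3 + 52*o^4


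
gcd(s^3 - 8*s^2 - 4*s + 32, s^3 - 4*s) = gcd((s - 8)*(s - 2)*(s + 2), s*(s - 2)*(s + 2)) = s^2 - 4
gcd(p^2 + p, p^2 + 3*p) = p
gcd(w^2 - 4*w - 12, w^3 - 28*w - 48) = w^2 - 4*w - 12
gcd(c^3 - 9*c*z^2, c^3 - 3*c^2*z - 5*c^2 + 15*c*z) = -c^2 + 3*c*z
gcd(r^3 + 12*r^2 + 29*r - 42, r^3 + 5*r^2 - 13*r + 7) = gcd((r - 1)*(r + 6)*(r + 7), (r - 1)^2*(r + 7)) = r^2 + 6*r - 7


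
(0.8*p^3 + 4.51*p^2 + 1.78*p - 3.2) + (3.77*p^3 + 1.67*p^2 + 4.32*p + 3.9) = 4.57*p^3 + 6.18*p^2 + 6.1*p + 0.7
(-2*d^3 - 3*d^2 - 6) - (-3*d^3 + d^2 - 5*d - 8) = d^3 - 4*d^2 + 5*d + 2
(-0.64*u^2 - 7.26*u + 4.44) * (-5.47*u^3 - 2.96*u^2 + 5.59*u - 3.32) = 3.5008*u^5 + 41.6066*u^4 - 6.3748*u^3 - 51.601*u^2 + 48.9228*u - 14.7408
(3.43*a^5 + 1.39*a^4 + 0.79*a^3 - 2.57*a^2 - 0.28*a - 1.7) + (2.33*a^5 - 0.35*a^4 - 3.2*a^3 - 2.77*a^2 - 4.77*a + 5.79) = 5.76*a^5 + 1.04*a^4 - 2.41*a^3 - 5.34*a^2 - 5.05*a + 4.09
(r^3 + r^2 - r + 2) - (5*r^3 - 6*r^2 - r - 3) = -4*r^3 + 7*r^2 + 5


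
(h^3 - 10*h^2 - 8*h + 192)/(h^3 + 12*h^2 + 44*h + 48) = (h^2 - 14*h + 48)/(h^2 + 8*h + 12)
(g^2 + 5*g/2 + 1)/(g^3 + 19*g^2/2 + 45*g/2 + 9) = (g + 2)/(g^2 + 9*g + 18)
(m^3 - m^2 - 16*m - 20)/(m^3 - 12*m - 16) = (m - 5)/(m - 4)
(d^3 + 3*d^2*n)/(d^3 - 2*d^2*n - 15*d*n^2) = d/(d - 5*n)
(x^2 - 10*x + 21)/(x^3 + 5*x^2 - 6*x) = (x^2 - 10*x + 21)/(x*(x^2 + 5*x - 6))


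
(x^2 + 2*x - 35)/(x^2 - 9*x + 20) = (x + 7)/(x - 4)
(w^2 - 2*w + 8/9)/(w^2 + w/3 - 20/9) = (3*w - 2)/(3*w + 5)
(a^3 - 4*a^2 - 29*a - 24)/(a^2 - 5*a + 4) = (a^3 - 4*a^2 - 29*a - 24)/(a^2 - 5*a + 4)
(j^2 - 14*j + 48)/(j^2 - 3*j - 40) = (j - 6)/(j + 5)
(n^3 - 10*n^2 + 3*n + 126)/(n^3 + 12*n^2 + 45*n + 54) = (n^2 - 13*n + 42)/(n^2 + 9*n + 18)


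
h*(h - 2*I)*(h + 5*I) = h^3 + 3*I*h^2 + 10*h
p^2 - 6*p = p*(p - 6)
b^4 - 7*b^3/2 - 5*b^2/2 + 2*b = b*(b - 4)*(b - 1/2)*(b + 1)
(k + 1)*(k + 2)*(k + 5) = k^3 + 8*k^2 + 17*k + 10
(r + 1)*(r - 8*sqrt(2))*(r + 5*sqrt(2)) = r^3 - 3*sqrt(2)*r^2 + r^2 - 80*r - 3*sqrt(2)*r - 80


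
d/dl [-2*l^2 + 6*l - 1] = 6 - 4*l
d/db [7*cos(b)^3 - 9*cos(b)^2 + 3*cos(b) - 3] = 3*(-7*cos(b)^2 + 6*cos(b) - 1)*sin(b)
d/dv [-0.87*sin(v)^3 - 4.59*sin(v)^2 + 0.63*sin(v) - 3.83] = (-2.61*sin(v)^2 - 9.18*sin(v) + 0.63)*cos(v)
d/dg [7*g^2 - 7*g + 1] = 14*g - 7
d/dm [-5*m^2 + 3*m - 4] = 3 - 10*m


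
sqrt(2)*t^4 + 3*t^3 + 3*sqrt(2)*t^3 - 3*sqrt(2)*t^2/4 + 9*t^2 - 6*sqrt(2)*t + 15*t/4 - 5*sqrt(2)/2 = (t + 5/2)*(t - sqrt(2)/2)*(t + 2*sqrt(2))*(sqrt(2)*t + sqrt(2)/2)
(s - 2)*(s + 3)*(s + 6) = s^3 + 7*s^2 - 36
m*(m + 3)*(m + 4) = m^3 + 7*m^2 + 12*m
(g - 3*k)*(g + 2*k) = g^2 - g*k - 6*k^2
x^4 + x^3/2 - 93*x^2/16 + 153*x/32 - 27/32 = (x - 3/2)*(x - 3/4)*(x - 1/4)*(x + 3)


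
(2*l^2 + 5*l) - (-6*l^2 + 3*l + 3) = 8*l^2 + 2*l - 3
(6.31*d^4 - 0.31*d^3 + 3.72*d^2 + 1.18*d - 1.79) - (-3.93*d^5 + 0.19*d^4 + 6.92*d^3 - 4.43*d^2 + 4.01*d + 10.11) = 3.93*d^5 + 6.12*d^4 - 7.23*d^3 + 8.15*d^2 - 2.83*d - 11.9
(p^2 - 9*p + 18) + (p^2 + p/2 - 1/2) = 2*p^2 - 17*p/2 + 35/2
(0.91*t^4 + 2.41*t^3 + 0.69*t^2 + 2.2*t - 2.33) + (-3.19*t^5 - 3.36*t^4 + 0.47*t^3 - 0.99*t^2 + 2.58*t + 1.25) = -3.19*t^5 - 2.45*t^4 + 2.88*t^3 - 0.3*t^2 + 4.78*t - 1.08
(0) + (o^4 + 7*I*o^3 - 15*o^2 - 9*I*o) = o^4 + 7*I*o^3 - 15*o^2 - 9*I*o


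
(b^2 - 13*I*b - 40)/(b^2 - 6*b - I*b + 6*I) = (b^2 - 13*I*b - 40)/(b^2 - 6*b - I*b + 6*I)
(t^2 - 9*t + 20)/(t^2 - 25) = (t - 4)/(t + 5)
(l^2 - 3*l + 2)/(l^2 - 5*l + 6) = (l - 1)/(l - 3)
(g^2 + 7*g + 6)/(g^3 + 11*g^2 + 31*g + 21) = (g + 6)/(g^2 + 10*g + 21)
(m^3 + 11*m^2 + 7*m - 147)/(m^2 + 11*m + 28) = (m^2 + 4*m - 21)/(m + 4)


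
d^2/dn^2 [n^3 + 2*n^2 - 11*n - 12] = 6*n + 4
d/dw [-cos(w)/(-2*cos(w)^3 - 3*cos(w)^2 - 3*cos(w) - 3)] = 4*(4*cos(w)^3 + 3*cos(w)^2 - 3)*sin(w)/(9*cos(w) + 3*cos(2*w) + cos(3*w) + 9)^2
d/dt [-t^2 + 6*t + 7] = 6 - 2*t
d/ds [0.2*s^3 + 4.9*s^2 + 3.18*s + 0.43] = 0.6*s^2 + 9.8*s + 3.18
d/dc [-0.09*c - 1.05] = -0.0900000000000000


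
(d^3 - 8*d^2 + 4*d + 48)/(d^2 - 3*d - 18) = (d^2 - 2*d - 8)/(d + 3)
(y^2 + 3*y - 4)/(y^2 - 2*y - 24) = (y - 1)/(y - 6)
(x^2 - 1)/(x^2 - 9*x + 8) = (x + 1)/(x - 8)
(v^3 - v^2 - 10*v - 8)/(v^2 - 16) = (v^2 + 3*v + 2)/(v + 4)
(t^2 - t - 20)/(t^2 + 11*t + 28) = (t - 5)/(t + 7)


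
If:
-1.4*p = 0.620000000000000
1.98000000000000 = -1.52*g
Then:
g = -1.30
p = -0.44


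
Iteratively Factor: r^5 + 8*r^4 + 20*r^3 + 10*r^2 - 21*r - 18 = (r + 3)*(r^4 + 5*r^3 + 5*r^2 - 5*r - 6) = (r - 1)*(r + 3)*(r^3 + 6*r^2 + 11*r + 6) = (r - 1)*(r + 1)*(r + 3)*(r^2 + 5*r + 6) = (r - 1)*(r + 1)*(r + 2)*(r + 3)*(r + 3)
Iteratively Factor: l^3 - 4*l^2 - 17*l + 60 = (l - 5)*(l^2 + l - 12) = (l - 5)*(l + 4)*(l - 3)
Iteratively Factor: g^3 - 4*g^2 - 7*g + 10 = (g - 5)*(g^2 + g - 2) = (g - 5)*(g + 2)*(g - 1)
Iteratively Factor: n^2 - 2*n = (n - 2)*(n)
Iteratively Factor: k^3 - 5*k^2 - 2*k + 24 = (k - 4)*(k^2 - k - 6) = (k - 4)*(k - 3)*(k + 2)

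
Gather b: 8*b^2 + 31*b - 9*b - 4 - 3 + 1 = 8*b^2 + 22*b - 6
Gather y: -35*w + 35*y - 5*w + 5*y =-40*w + 40*y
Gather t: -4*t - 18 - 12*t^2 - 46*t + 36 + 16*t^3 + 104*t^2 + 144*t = 16*t^3 + 92*t^2 + 94*t + 18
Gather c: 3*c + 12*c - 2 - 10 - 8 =15*c - 20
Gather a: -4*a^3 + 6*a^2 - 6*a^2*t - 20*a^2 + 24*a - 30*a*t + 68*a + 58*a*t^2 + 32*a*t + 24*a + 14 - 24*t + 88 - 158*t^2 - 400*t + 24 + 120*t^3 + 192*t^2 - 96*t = -4*a^3 + a^2*(-6*t - 14) + a*(58*t^2 + 2*t + 116) + 120*t^3 + 34*t^2 - 520*t + 126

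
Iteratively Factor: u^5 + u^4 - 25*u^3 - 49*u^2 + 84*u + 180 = (u + 2)*(u^4 - u^3 - 23*u^2 - 3*u + 90) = (u + 2)*(u + 3)*(u^3 - 4*u^2 - 11*u + 30) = (u - 2)*(u + 2)*(u + 3)*(u^2 - 2*u - 15) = (u - 2)*(u + 2)*(u + 3)^2*(u - 5)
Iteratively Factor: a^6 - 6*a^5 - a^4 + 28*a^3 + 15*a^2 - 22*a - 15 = (a + 1)*(a^5 - 7*a^4 + 6*a^3 + 22*a^2 - 7*a - 15) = (a + 1)^2*(a^4 - 8*a^3 + 14*a^2 + 8*a - 15) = (a - 5)*(a + 1)^2*(a^3 - 3*a^2 - a + 3) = (a - 5)*(a - 1)*(a + 1)^2*(a^2 - 2*a - 3) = (a - 5)*(a - 3)*(a - 1)*(a + 1)^2*(a + 1)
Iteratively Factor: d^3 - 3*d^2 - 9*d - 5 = (d + 1)*(d^2 - 4*d - 5) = (d + 1)^2*(d - 5)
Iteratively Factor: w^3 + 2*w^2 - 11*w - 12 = (w - 3)*(w^2 + 5*w + 4) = (w - 3)*(w + 1)*(w + 4)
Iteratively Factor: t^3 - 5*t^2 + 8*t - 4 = (t - 2)*(t^2 - 3*t + 2) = (t - 2)*(t - 1)*(t - 2)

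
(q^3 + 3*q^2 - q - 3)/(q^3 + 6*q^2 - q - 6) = (q + 3)/(q + 6)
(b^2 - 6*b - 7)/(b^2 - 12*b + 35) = (b + 1)/(b - 5)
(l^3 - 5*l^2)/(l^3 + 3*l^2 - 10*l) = l*(l - 5)/(l^2 + 3*l - 10)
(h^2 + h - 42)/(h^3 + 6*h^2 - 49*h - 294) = (h - 6)/(h^2 - h - 42)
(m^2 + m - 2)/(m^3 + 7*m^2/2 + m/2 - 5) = 2/(2*m + 5)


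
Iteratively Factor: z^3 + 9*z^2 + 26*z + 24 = (z + 3)*(z^2 + 6*z + 8) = (z + 3)*(z + 4)*(z + 2)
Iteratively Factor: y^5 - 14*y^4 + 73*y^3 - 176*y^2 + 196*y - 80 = (y - 2)*(y^4 - 12*y^3 + 49*y^2 - 78*y + 40) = (y - 2)*(y - 1)*(y^3 - 11*y^2 + 38*y - 40) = (y - 4)*(y - 2)*(y - 1)*(y^2 - 7*y + 10) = (y - 4)*(y - 2)^2*(y - 1)*(y - 5)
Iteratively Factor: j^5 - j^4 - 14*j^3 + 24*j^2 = (j - 3)*(j^4 + 2*j^3 - 8*j^2) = (j - 3)*(j - 2)*(j^3 + 4*j^2) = j*(j - 3)*(j - 2)*(j^2 + 4*j) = j*(j - 3)*(j - 2)*(j + 4)*(j)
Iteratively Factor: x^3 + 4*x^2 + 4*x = (x)*(x^2 + 4*x + 4) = x*(x + 2)*(x + 2)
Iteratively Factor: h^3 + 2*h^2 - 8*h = (h + 4)*(h^2 - 2*h) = h*(h + 4)*(h - 2)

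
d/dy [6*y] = 6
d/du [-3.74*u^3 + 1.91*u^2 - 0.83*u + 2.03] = -11.22*u^2 + 3.82*u - 0.83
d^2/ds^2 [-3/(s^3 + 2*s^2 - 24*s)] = 6*(s*(3*s + 2)*(s^2 + 2*s - 24) - (3*s^2 + 4*s - 24)^2)/(s^3*(s^2 + 2*s - 24)^3)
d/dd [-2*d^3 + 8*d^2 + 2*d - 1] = -6*d^2 + 16*d + 2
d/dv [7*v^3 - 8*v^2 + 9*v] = 21*v^2 - 16*v + 9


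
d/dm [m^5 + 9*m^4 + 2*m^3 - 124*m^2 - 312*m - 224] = 5*m^4 + 36*m^3 + 6*m^2 - 248*m - 312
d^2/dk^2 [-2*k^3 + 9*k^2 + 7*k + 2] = 18 - 12*k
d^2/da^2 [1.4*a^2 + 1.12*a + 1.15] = 2.80000000000000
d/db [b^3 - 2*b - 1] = 3*b^2 - 2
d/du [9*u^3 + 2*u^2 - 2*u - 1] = 27*u^2 + 4*u - 2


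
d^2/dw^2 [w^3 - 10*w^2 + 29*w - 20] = 6*w - 20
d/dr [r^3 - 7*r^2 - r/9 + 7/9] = 3*r^2 - 14*r - 1/9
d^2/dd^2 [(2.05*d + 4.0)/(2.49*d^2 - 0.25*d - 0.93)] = ((-30.627*d - 18.895)*(-2.49*d^2 + 0.25*d + 0.93) - (2.05*d + 4.0)*(4.98*d - 0.25)*(9.96*d - 0.5))/(-2.49*d^2 + 0.25*d + 0.93)^3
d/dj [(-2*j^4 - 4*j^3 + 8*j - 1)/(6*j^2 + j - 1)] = (-24*j^5 - 30*j^4 - 36*j^2 + 12*j - 7)/(36*j^4 + 12*j^3 - 11*j^2 - 2*j + 1)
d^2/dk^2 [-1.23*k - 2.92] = 0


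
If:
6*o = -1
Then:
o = -1/6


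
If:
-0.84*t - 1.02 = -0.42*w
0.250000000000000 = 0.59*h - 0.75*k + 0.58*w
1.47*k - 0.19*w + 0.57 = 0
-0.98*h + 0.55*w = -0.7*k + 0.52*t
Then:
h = 0.23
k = -0.43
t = -1.40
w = -0.36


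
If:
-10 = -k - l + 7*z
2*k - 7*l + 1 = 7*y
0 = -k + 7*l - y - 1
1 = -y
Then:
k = -8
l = -8/7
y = -1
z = -134/49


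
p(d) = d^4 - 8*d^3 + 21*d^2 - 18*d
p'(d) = 4*d^3 - 24*d^2 + 42*d - 18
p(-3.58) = 864.91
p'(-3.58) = -659.48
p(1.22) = -3.02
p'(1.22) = 4.78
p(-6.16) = 4217.57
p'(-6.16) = -2122.39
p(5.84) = 180.88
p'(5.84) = 205.45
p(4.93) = 53.81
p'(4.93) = 85.04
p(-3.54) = 838.82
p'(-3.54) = -644.89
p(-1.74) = 146.21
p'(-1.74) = -184.81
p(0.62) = -4.85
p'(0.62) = -0.23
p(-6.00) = 3888.00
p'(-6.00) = -1998.00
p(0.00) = 0.00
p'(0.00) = -18.00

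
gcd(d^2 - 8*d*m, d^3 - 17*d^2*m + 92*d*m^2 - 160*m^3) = d - 8*m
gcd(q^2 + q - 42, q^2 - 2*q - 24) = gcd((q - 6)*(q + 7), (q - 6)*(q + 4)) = q - 6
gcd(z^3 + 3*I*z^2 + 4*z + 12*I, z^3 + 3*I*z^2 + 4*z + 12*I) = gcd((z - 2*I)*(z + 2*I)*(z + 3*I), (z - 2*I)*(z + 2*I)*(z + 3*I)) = z^3 + 3*I*z^2 + 4*z + 12*I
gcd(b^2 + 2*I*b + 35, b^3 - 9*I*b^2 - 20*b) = b - 5*I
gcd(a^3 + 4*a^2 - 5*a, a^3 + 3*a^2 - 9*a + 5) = a^2 + 4*a - 5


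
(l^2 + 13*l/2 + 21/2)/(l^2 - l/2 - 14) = (l + 3)/(l - 4)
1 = 1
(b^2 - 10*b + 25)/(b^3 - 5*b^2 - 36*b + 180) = (b - 5)/(b^2 - 36)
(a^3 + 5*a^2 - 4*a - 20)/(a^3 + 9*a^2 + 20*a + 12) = (a^2 + 3*a - 10)/(a^2 + 7*a + 6)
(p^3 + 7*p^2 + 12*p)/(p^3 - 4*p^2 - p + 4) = p*(p^2 + 7*p + 12)/(p^3 - 4*p^2 - p + 4)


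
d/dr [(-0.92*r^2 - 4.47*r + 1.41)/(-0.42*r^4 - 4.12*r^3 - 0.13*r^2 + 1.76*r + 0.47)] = (-0.7728*r^5 - 9.4226*r^4 - 34.464*r^3 + 15.2273*r^2 - 0.498200000000001*r - 4.5825)/(0.1764*r^8 + 3.4608*r^7 + 17.0836*r^6 - 0.4072*r^5 - 14.8803*r^4 - 4.3304*r^3 + 2.9754*r^2 + 1.6544*r + 0.2209)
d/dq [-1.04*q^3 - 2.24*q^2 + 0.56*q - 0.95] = -3.12*q^2 - 4.48*q + 0.56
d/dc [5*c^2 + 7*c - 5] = 10*c + 7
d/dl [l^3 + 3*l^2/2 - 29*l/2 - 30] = 3*l^2 + 3*l - 29/2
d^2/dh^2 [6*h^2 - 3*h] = 12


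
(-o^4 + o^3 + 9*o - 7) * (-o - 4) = o^5 + 3*o^4 - 4*o^3 - 9*o^2 - 29*o + 28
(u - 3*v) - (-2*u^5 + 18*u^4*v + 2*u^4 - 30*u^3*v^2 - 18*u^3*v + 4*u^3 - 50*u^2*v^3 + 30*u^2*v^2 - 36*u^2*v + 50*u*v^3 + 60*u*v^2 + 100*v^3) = 2*u^5 - 18*u^4*v - 2*u^4 + 30*u^3*v^2 + 18*u^3*v - 4*u^3 + 50*u^2*v^3 - 30*u^2*v^2 + 36*u^2*v - 50*u*v^3 - 60*u*v^2 + u - 100*v^3 - 3*v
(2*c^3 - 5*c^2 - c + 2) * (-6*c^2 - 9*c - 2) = -12*c^5 + 12*c^4 + 47*c^3 + 7*c^2 - 16*c - 4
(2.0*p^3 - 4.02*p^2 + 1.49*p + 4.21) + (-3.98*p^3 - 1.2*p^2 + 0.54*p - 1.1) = -1.98*p^3 - 5.22*p^2 + 2.03*p + 3.11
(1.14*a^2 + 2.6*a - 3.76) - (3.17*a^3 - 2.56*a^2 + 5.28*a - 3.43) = -3.17*a^3 + 3.7*a^2 - 2.68*a - 0.33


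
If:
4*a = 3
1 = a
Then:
No Solution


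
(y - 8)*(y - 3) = y^2 - 11*y + 24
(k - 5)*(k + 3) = k^2 - 2*k - 15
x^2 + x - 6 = (x - 2)*(x + 3)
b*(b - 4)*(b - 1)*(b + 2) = b^4 - 3*b^3 - 6*b^2 + 8*b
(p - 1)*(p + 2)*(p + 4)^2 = p^4 + 9*p^3 + 22*p^2 - 32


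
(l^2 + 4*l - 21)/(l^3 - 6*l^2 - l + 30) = (l + 7)/(l^2 - 3*l - 10)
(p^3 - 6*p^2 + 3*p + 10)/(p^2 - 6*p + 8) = (p^2 - 4*p - 5)/(p - 4)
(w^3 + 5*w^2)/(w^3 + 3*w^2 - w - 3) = w^2*(w + 5)/(w^3 + 3*w^2 - w - 3)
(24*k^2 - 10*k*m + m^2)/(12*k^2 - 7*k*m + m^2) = (6*k - m)/(3*k - m)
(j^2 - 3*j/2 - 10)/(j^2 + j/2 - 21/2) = (2*j^2 - 3*j - 20)/(2*j^2 + j - 21)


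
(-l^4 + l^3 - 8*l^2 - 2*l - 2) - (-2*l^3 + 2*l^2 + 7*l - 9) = -l^4 + 3*l^3 - 10*l^2 - 9*l + 7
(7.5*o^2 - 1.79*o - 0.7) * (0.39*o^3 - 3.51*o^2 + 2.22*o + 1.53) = 2.925*o^5 - 27.0231*o^4 + 22.6599*o^3 + 9.9582*o^2 - 4.2927*o - 1.071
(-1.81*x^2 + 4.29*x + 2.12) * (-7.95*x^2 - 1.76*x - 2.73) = 14.3895*x^4 - 30.9199*x^3 - 19.4631*x^2 - 15.4429*x - 5.7876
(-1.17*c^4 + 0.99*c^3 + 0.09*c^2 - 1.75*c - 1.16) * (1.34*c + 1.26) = -1.5678*c^5 - 0.1476*c^4 + 1.368*c^3 - 2.2316*c^2 - 3.7594*c - 1.4616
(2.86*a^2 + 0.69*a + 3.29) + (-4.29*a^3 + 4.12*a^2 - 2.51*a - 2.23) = -4.29*a^3 + 6.98*a^2 - 1.82*a + 1.06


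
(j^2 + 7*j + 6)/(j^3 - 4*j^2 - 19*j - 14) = (j + 6)/(j^2 - 5*j - 14)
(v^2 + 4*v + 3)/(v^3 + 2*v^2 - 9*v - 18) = (v + 1)/(v^2 - v - 6)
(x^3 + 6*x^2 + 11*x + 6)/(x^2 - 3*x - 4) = (x^2 + 5*x + 6)/(x - 4)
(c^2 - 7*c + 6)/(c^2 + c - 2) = (c - 6)/(c + 2)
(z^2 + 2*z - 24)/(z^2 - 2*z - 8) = (z + 6)/(z + 2)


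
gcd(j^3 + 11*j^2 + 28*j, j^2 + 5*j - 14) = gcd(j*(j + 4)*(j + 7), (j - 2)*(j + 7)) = j + 7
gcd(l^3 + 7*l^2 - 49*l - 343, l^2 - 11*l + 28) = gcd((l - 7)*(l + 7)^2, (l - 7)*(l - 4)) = l - 7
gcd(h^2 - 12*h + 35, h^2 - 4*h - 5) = h - 5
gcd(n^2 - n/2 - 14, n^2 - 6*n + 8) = n - 4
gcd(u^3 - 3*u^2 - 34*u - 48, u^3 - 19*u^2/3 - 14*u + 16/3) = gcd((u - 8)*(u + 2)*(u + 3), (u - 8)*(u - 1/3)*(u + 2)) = u^2 - 6*u - 16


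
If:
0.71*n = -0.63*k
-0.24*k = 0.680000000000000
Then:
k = -2.83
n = 2.51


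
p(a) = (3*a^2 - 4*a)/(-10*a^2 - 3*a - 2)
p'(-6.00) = -0.01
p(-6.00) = -0.38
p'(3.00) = -0.05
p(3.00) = -0.15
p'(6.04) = -0.01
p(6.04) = -0.22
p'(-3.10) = -0.05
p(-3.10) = -0.46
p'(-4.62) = -0.02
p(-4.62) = -0.41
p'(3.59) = -0.03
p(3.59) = -0.17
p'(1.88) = -0.10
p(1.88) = -0.07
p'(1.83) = -0.11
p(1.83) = -0.07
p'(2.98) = -0.05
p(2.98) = -0.15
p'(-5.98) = -0.01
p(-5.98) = -0.38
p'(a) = (6*a - 4)/(-10*a^2 - 3*a - 2) + (20*a + 3)*(3*a^2 - 4*a)/(-10*a^2 - 3*a - 2)^2 = (-49*a^2 - 12*a + 8)/(100*a^4 + 60*a^3 + 49*a^2 + 12*a + 4)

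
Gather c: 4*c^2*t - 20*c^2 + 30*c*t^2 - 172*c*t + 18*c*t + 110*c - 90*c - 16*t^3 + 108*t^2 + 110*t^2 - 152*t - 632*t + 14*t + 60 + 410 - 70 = c^2*(4*t - 20) + c*(30*t^2 - 154*t + 20) - 16*t^3 + 218*t^2 - 770*t + 400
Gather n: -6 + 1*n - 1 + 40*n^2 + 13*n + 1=40*n^2 + 14*n - 6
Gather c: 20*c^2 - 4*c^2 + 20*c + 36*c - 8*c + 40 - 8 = 16*c^2 + 48*c + 32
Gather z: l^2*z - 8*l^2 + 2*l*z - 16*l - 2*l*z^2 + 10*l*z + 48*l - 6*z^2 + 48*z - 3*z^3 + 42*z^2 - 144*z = -8*l^2 + 32*l - 3*z^3 + z^2*(36 - 2*l) + z*(l^2 + 12*l - 96)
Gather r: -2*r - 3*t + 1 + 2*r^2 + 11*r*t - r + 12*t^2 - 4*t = 2*r^2 + r*(11*t - 3) + 12*t^2 - 7*t + 1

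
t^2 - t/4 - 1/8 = (t - 1/2)*(t + 1/4)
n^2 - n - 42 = (n - 7)*(n + 6)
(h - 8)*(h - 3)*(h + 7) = h^3 - 4*h^2 - 53*h + 168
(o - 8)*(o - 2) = o^2 - 10*o + 16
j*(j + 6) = j^2 + 6*j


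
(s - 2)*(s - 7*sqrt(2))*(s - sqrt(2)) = s^3 - 8*sqrt(2)*s^2 - 2*s^2 + 14*s + 16*sqrt(2)*s - 28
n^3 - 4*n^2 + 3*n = n*(n - 3)*(n - 1)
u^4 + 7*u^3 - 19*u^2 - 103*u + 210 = (u - 3)*(u - 2)*(u + 5)*(u + 7)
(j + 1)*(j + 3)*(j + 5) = j^3 + 9*j^2 + 23*j + 15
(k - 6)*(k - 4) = k^2 - 10*k + 24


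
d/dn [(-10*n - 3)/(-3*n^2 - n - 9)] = (30*n^2 + 10*n - (6*n + 1)*(10*n + 3) + 90)/(3*n^2 + n + 9)^2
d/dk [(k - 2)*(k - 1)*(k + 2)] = 3*k^2 - 2*k - 4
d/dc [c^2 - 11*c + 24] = 2*c - 11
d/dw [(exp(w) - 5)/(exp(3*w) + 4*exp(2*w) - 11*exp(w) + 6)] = (-2*exp(2*w) + 9*exp(w) + 49)*exp(w)/(exp(5*w) + 9*exp(4*w) + 3*exp(3*w) - 73*exp(2*w) + 96*exp(w) - 36)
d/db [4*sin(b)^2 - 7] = 4*sin(2*b)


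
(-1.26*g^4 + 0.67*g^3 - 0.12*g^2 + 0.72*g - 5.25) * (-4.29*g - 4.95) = 5.4054*g^5 + 3.3627*g^4 - 2.8017*g^3 - 2.4948*g^2 + 18.9585*g + 25.9875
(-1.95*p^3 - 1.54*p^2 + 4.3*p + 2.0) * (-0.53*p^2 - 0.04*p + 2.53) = 1.0335*p^5 + 0.8942*p^4 - 7.1509*p^3 - 5.1282*p^2 + 10.799*p + 5.06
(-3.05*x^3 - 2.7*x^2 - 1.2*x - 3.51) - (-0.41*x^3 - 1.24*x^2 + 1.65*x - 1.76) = -2.64*x^3 - 1.46*x^2 - 2.85*x - 1.75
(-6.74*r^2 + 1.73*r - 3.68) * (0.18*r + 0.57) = -1.2132*r^3 - 3.5304*r^2 + 0.3237*r - 2.0976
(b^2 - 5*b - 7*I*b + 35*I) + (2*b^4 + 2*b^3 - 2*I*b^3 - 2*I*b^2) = 2*b^4 + 2*b^3 - 2*I*b^3 + b^2 - 2*I*b^2 - 5*b - 7*I*b + 35*I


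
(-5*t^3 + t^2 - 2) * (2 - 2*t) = 10*t^4 - 12*t^3 + 2*t^2 + 4*t - 4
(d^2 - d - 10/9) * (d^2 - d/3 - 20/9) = d^4 - 4*d^3/3 - 3*d^2 + 70*d/27 + 200/81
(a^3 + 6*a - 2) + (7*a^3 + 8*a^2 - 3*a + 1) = 8*a^3 + 8*a^2 + 3*a - 1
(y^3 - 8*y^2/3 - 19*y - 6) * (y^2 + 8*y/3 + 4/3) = y^5 - 223*y^3/9 - 542*y^2/9 - 124*y/3 - 8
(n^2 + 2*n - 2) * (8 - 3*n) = -3*n^3 + 2*n^2 + 22*n - 16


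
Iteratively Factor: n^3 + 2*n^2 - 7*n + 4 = (n + 4)*(n^2 - 2*n + 1) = (n - 1)*(n + 4)*(n - 1)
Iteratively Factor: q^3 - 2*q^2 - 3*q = (q + 1)*(q^2 - 3*q) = q*(q + 1)*(q - 3)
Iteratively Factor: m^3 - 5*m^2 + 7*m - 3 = (m - 1)*(m^2 - 4*m + 3) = (m - 3)*(m - 1)*(m - 1)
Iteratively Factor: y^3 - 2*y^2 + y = (y - 1)*(y^2 - y) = y*(y - 1)*(y - 1)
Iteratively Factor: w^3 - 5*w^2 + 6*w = (w)*(w^2 - 5*w + 6) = w*(w - 2)*(w - 3)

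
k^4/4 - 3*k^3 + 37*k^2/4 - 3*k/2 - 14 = (k/4 + 1/4)*(k - 7)*(k - 4)*(k - 2)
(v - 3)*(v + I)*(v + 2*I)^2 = v^4 - 3*v^3 + 5*I*v^3 - 8*v^2 - 15*I*v^2 + 24*v - 4*I*v + 12*I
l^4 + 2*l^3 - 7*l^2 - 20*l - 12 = (l - 3)*(l + 1)*(l + 2)^2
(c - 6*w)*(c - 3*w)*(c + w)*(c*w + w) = c^4*w - 8*c^3*w^2 + c^3*w + 9*c^2*w^3 - 8*c^2*w^2 + 18*c*w^4 + 9*c*w^3 + 18*w^4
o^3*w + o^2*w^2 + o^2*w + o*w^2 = o*(o + w)*(o*w + w)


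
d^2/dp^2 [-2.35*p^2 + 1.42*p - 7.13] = -4.70000000000000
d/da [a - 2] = 1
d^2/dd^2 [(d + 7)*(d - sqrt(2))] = 2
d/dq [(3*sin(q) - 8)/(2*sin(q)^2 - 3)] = (-6*sin(q)^2 + 32*sin(q) - 9)*cos(q)/(2*sin(q)^2 - 3)^2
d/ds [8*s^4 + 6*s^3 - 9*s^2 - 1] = 2*s*(16*s^2 + 9*s - 9)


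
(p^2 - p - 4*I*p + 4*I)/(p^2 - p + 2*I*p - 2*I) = (p - 4*I)/(p + 2*I)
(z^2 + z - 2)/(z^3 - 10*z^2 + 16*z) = (z^2 + z - 2)/(z*(z^2 - 10*z + 16))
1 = 1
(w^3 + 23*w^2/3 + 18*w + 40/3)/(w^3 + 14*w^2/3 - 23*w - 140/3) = (w^2 + 6*w + 8)/(w^2 + 3*w - 28)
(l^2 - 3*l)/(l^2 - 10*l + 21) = l/(l - 7)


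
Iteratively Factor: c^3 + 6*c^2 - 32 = (c - 2)*(c^2 + 8*c + 16) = (c - 2)*(c + 4)*(c + 4)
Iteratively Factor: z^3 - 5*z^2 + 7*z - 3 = (z - 1)*(z^2 - 4*z + 3) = (z - 1)^2*(z - 3)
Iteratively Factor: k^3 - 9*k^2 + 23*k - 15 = (k - 5)*(k^2 - 4*k + 3) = (k - 5)*(k - 1)*(k - 3)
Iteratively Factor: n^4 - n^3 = (n)*(n^3 - n^2) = n^2*(n^2 - n) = n^2*(n - 1)*(n)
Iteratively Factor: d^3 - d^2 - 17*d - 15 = (d + 1)*(d^2 - 2*d - 15) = (d + 1)*(d + 3)*(d - 5)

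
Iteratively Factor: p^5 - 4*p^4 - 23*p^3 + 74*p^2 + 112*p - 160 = (p + 2)*(p^4 - 6*p^3 - 11*p^2 + 96*p - 80) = (p - 5)*(p + 2)*(p^3 - p^2 - 16*p + 16) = (p - 5)*(p - 1)*(p + 2)*(p^2 - 16) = (p - 5)*(p - 1)*(p + 2)*(p + 4)*(p - 4)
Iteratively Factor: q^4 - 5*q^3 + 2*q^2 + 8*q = (q + 1)*(q^3 - 6*q^2 + 8*q) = (q - 4)*(q + 1)*(q^2 - 2*q) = (q - 4)*(q - 2)*(q + 1)*(q)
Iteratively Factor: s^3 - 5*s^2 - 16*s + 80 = (s - 5)*(s^2 - 16) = (s - 5)*(s + 4)*(s - 4)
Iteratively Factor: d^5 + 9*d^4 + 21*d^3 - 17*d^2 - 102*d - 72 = (d + 4)*(d^4 + 5*d^3 + d^2 - 21*d - 18) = (d + 3)*(d + 4)*(d^3 + 2*d^2 - 5*d - 6) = (d + 3)^2*(d + 4)*(d^2 - d - 2) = (d - 2)*(d + 3)^2*(d + 4)*(d + 1)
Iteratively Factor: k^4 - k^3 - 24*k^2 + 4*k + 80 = (k + 4)*(k^3 - 5*k^2 - 4*k + 20) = (k + 2)*(k + 4)*(k^2 - 7*k + 10) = (k - 2)*(k + 2)*(k + 4)*(k - 5)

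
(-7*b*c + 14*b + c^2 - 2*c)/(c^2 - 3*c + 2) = (-7*b + c)/(c - 1)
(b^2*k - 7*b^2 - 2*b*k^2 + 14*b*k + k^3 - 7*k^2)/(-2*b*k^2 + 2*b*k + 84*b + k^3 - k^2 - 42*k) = (-b^2 + 2*b*k - k^2)/(2*b*k + 12*b - k^2 - 6*k)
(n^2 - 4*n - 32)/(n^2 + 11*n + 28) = (n - 8)/(n + 7)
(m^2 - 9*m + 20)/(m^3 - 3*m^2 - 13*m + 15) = (m - 4)/(m^2 + 2*m - 3)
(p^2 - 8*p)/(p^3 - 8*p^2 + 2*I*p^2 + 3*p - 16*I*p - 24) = p/(p^2 + 2*I*p + 3)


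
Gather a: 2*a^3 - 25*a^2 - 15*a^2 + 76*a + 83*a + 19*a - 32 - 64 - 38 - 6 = 2*a^3 - 40*a^2 + 178*a - 140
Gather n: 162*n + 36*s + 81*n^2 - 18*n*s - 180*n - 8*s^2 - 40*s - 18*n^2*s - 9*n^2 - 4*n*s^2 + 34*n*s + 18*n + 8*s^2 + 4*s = n^2*(72 - 18*s) + n*(-4*s^2 + 16*s)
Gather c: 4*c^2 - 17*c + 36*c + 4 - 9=4*c^2 + 19*c - 5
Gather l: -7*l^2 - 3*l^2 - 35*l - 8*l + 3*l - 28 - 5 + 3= -10*l^2 - 40*l - 30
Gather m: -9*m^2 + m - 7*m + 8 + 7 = -9*m^2 - 6*m + 15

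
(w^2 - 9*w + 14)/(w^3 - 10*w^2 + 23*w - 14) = 1/(w - 1)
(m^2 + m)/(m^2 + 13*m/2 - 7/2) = 2*m*(m + 1)/(2*m^2 + 13*m - 7)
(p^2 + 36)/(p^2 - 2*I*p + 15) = (p^2 + 36)/(p^2 - 2*I*p + 15)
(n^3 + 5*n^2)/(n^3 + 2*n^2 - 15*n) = n/(n - 3)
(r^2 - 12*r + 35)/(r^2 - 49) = (r - 5)/(r + 7)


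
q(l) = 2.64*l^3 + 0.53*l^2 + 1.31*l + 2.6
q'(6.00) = 292.79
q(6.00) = 599.78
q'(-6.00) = 280.07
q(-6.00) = -556.42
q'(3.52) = 103.17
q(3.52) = 128.92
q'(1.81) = 29.18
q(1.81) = 22.36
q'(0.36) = 2.72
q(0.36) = 3.26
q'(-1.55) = 18.69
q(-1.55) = -7.99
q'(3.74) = 116.06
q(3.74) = 153.02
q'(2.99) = 75.28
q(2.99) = 81.82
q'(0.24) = 2.02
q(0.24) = 2.98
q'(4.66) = 178.24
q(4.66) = 287.37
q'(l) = 7.92*l^2 + 1.06*l + 1.31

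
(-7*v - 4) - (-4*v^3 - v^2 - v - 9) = 4*v^3 + v^2 - 6*v + 5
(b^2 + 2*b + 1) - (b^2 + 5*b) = 1 - 3*b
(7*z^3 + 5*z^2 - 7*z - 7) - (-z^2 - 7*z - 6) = 7*z^3 + 6*z^2 - 1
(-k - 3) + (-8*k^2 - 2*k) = -8*k^2 - 3*k - 3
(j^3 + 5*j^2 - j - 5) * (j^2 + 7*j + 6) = j^5 + 12*j^4 + 40*j^3 + 18*j^2 - 41*j - 30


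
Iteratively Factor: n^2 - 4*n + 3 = (n - 3)*(n - 1)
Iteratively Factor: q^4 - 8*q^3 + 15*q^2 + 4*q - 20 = (q + 1)*(q^3 - 9*q^2 + 24*q - 20) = (q - 2)*(q + 1)*(q^2 - 7*q + 10) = (q - 2)^2*(q + 1)*(q - 5)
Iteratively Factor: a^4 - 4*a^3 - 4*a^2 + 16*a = (a + 2)*(a^3 - 6*a^2 + 8*a) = (a - 4)*(a + 2)*(a^2 - 2*a) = a*(a - 4)*(a + 2)*(a - 2)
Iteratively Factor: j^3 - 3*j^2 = (j)*(j^2 - 3*j) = j^2*(j - 3)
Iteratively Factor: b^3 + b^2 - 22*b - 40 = (b + 4)*(b^2 - 3*b - 10) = (b + 2)*(b + 4)*(b - 5)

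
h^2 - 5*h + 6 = (h - 3)*(h - 2)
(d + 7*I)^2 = d^2 + 14*I*d - 49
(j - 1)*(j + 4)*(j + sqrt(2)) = j^3 + sqrt(2)*j^2 + 3*j^2 - 4*j + 3*sqrt(2)*j - 4*sqrt(2)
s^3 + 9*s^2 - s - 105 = (s - 3)*(s + 5)*(s + 7)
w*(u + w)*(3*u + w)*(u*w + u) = 3*u^3*w^2 + 3*u^3*w + 4*u^2*w^3 + 4*u^2*w^2 + u*w^4 + u*w^3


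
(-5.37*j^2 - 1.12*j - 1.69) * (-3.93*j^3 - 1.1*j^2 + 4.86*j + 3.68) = 21.1041*j^5 + 10.3086*j^4 - 18.2245*j^3 - 23.3458*j^2 - 12.335*j - 6.2192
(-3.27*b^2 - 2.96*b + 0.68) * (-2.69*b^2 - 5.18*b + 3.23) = 8.7963*b^4 + 24.901*b^3 + 2.9415*b^2 - 13.0832*b + 2.1964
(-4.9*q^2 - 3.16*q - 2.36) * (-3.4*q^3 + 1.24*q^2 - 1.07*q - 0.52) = 16.66*q^5 + 4.668*q^4 + 9.3486*q^3 + 3.0028*q^2 + 4.1684*q + 1.2272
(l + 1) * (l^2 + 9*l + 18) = l^3 + 10*l^2 + 27*l + 18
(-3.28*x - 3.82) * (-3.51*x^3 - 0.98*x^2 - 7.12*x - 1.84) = 11.5128*x^4 + 16.6226*x^3 + 27.0972*x^2 + 33.2336*x + 7.0288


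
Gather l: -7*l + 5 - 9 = -7*l - 4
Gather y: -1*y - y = -2*y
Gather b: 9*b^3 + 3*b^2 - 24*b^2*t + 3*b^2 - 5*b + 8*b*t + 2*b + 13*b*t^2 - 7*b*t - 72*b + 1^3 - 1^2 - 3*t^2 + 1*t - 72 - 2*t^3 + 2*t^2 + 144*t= 9*b^3 + b^2*(6 - 24*t) + b*(13*t^2 + t - 75) - 2*t^3 - t^2 + 145*t - 72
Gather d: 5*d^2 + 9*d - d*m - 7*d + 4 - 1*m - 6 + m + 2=5*d^2 + d*(2 - m)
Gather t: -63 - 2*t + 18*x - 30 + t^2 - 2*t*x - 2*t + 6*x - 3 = t^2 + t*(-2*x - 4) + 24*x - 96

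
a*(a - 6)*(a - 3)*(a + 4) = a^4 - 5*a^3 - 18*a^2 + 72*a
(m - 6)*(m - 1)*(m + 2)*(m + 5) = m^4 - 33*m^2 - 28*m + 60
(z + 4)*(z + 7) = z^2 + 11*z + 28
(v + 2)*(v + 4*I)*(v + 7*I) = v^3 + 2*v^2 + 11*I*v^2 - 28*v + 22*I*v - 56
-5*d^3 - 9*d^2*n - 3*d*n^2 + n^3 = (-5*d + n)*(d + n)^2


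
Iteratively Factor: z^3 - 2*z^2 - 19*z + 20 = (z - 1)*(z^2 - z - 20) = (z - 5)*(z - 1)*(z + 4)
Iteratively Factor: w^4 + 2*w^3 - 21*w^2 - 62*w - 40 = (w + 4)*(w^3 - 2*w^2 - 13*w - 10) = (w + 1)*(w + 4)*(w^2 - 3*w - 10) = (w - 5)*(w + 1)*(w + 4)*(w + 2)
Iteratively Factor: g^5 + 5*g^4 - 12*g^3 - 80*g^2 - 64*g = (g + 4)*(g^4 + g^3 - 16*g^2 - 16*g) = g*(g + 4)*(g^3 + g^2 - 16*g - 16) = g*(g + 4)^2*(g^2 - 3*g - 4) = g*(g - 4)*(g + 4)^2*(g + 1)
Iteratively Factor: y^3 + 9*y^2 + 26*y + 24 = (y + 4)*(y^2 + 5*y + 6) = (y + 2)*(y + 4)*(y + 3)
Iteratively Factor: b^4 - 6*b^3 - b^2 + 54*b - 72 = (b + 3)*(b^3 - 9*b^2 + 26*b - 24) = (b - 3)*(b + 3)*(b^2 - 6*b + 8) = (b - 4)*(b - 3)*(b + 3)*(b - 2)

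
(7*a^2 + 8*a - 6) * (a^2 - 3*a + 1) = 7*a^4 - 13*a^3 - 23*a^2 + 26*a - 6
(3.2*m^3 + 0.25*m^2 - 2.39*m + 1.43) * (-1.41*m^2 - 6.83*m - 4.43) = -4.512*m^5 - 22.2085*m^4 - 12.5136*m^3 + 13.1999*m^2 + 0.8208*m - 6.3349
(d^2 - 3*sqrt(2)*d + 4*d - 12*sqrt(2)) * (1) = d^2 - 3*sqrt(2)*d + 4*d - 12*sqrt(2)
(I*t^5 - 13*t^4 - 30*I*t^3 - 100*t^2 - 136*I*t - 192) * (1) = I*t^5 - 13*t^4 - 30*I*t^3 - 100*t^2 - 136*I*t - 192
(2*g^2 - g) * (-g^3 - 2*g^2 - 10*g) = -2*g^5 - 3*g^4 - 18*g^3 + 10*g^2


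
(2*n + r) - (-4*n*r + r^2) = 4*n*r + 2*n - r^2 + r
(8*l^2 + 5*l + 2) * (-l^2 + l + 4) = -8*l^4 + 3*l^3 + 35*l^2 + 22*l + 8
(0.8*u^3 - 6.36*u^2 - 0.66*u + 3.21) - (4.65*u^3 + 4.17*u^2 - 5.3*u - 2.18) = -3.85*u^3 - 10.53*u^2 + 4.64*u + 5.39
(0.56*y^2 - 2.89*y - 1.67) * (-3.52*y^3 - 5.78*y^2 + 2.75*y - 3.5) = -1.9712*y^5 + 6.936*y^4 + 24.1226*y^3 - 0.254900000000001*y^2 + 5.5225*y + 5.845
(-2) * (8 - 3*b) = 6*b - 16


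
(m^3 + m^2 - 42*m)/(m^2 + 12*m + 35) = m*(m - 6)/(m + 5)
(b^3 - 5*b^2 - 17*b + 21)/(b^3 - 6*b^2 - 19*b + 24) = (b - 7)/(b - 8)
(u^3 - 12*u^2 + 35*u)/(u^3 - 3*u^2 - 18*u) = (-u^2 + 12*u - 35)/(-u^2 + 3*u + 18)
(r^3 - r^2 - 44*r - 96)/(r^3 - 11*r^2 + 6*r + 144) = (r + 4)/(r - 6)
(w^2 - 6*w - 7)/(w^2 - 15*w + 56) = (w + 1)/(w - 8)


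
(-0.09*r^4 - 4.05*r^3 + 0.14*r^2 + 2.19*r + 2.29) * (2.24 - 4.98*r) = 0.4482*r^5 + 19.9674*r^4 - 9.7692*r^3 - 10.5926*r^2 - 6.4986*r + 5.1296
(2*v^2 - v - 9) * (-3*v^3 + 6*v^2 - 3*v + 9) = -6*v^5 + 15*v^4 + 15*v^3 - 33*v^2 + 18*v - 81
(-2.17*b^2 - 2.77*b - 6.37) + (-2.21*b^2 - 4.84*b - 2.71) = -4.38*b^2 - 7.61*b - 9.08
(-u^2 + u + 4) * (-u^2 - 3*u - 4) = u^4 + 2*u^3 - 3*u^2 - 16*u - 16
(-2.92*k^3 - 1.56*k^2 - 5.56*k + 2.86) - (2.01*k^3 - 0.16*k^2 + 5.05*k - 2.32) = -4.93*k^3 - 1.4*k^2 - 10.61*k + 5.18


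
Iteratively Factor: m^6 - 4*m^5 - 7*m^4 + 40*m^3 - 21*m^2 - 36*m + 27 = (m + 1)*(m^5 - 5*m^4 - 2*m^3 + 42*m^2 - 63*m + 27) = (m - 3)*(m + 1)*(m^4 - 2*m^3 - 8*m^2 + 18*m - 9) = (m - 3)*(m + 1)*(m + 3)*(m^3 - 5*m^2 + 7*m - 3) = (m - 3)*(m - 1)*(m + 1)*(m + 3)*(m^2 - 4*m + 3) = (m - 3)*(m - 1)^2*(m + 1)*(m + 3)*(m - 3)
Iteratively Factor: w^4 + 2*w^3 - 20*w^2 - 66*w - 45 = (w + 1)*(w^3 + w^2 - 21*w - 45) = (w + 1)*(w + 3)*(w^2 - 2*w - 15) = (w + 1)*(w + 3)^2*(w - 5)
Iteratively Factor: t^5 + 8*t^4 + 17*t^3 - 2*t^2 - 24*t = (t + 3)*(t^4 + 5*t^3 + 2*t^2 - 8*t) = (t + 2)*(t + 3)*(t^3 + 3*t^2 - 4*t) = (t - 1)*(t + 2)*(t + 3)*(t^2 + 4*t) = t*(t - 1)*(t + 2)*(t + 3)*(t + 4)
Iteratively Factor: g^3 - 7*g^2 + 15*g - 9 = (g - 3)*(g^2 - 4*g + 3) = (g - 3)^2*(g - 1)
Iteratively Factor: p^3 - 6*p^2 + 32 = (p - 4)*(p^2 - 2*p - 8) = (p - 4)*(p + 2)*(p - 4)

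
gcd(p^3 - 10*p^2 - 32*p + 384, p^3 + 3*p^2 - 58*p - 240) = p^2 - 2*p - 48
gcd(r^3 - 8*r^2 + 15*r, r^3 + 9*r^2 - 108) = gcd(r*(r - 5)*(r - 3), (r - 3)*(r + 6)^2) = r - 3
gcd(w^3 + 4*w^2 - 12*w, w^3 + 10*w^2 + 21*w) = w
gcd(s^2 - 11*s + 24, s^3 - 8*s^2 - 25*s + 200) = s - 8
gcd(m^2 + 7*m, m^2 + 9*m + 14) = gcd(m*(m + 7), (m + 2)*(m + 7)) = m + 7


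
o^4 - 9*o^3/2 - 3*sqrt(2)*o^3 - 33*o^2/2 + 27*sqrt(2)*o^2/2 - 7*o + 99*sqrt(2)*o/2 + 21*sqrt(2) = (o - 7)*(o - 3*sqrt(2))*(sqrt(2)*o/2 + sqrt(2))*(sqrt(2)*o + sqrt(2)/2)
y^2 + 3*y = y*(y + 3)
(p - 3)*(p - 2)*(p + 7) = p^3 + 2*p^2 - 29*p + 42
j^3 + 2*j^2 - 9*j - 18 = (j - 3)*(j + 2)*(j + 3)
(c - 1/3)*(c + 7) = c^2 + 20*c/3 - 7/3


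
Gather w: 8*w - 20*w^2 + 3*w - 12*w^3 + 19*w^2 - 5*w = -12*w^3 - w^2 + 6*w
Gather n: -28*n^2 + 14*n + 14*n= -28*n^2 + 28*n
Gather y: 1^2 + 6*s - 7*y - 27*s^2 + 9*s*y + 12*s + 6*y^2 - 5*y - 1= -27*s^2 + 18*s + 6*y^2 + y*(9*s - 12)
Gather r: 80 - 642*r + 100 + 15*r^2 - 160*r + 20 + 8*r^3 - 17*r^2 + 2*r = 8*r^3 - 2*r^2 - 800*r + 200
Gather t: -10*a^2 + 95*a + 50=-10*a^2 + 95*a + 50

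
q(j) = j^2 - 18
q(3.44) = -6.17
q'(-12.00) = -24.00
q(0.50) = -17.75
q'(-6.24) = -12.48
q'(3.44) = 6.88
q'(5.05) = 10.10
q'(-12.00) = -24.00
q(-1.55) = -15.60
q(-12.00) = 126.00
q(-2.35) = -12.48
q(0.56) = -17.69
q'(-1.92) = -3.84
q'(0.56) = 1.12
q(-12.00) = 126.00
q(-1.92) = -14.31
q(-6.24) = 20.94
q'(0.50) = 1.00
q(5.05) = 7.50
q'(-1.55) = -3.10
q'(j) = 2*j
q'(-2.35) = -4.70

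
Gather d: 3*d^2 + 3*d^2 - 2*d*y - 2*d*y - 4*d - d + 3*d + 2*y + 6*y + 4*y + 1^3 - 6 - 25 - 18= 6*d^2 + d*(-4*y - 2) + 12*y - 48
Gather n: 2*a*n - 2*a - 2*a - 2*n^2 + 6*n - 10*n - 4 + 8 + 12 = -4*a - 2*n^2 + n*(2*a - 4) + 16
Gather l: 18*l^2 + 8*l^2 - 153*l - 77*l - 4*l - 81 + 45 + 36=26*l^2 - 234*l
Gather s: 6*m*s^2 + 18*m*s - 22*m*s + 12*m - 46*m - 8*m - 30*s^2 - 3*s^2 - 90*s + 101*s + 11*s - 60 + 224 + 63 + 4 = -42*m + s^2*(6*m - 33) + s*(22 - 4*m) + 231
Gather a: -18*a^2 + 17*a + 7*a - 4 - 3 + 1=-18*a^2 + 24*a - 6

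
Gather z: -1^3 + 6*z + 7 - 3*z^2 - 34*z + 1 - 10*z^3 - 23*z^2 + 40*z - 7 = -10*z^3 - 26*z^2 + 12*z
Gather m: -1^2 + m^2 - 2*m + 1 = m^2 - 2*m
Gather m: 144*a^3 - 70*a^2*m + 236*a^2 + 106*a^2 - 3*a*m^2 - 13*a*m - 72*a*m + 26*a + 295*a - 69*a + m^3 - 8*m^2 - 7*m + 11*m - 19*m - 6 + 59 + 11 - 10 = 144*a^3 + 342*a^2 + 252*a + m^3 + m^2*(-3*a - 8) + m*(-70*a^2 - 85*a - 15) + 54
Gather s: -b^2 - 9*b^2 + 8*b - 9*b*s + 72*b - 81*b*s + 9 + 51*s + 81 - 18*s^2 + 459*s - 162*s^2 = -10*b^2 + 80*b - 180*s^2 + s*(510 - 90*b) + 90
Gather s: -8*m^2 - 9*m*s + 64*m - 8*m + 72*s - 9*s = -8*m^2 + 56*m + s*(63 - 9*m)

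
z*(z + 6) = z^2 + 6*z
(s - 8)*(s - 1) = s^2 - 9*s + 8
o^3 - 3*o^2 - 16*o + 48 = (o - 4)*(o - 3)*(o + 4)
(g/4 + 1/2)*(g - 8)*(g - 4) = g^3/4 - 5*g^2/2 + 2*g + 16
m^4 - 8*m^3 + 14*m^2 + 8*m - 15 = (m - 5)*(m - 3)*(m - 1)*(m + 1)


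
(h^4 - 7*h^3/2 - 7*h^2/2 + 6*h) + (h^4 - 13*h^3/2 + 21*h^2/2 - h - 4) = 2*h^4 - 10*h^3 + 7*h^2 + 5*h - 4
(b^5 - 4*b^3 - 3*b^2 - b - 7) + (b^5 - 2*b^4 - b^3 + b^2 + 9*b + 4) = 2*b^5 - 2*b^4 - 5*b^3 - 2*b^2 + 8*b - 3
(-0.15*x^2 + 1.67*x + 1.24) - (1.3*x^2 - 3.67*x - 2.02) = -1.45*x^2 + 5.34*x + 3.26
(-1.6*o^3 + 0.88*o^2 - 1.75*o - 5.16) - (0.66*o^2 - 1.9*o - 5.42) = -1.6*o^3 + 0.22*o^2 + 0.15*o + 0.26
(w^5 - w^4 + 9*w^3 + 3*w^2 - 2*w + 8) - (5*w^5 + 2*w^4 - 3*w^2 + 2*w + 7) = -4*w^5 - 3*w^4 + 9*w^3 + 6*w^2 - 4*w + 1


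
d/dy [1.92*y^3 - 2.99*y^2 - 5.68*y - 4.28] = 5.76*y^2 - 5.98*y - 5.68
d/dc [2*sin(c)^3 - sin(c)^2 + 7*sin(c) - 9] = (6*sin(c)^2 - 2*sin(c) + 7)*cos(c)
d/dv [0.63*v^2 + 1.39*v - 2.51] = 1.26*v + 1.39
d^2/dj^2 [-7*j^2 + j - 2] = -14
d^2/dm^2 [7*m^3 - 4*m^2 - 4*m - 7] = 42*m - 8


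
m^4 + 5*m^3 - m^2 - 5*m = m*(m - 1)*(m + 1)*(m + 5)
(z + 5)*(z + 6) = z^2 + 11*z + 30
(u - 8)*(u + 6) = u^2 - 2*u - 48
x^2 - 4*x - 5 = (x - 5)*(x + 1)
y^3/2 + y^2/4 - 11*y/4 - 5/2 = (y/2 + 1)*(y - 5/2)*(y + 1)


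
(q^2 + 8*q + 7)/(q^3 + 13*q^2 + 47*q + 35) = 1/(q + 5)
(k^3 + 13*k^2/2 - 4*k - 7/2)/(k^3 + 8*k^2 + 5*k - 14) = (k + 1/2)/(k + 2)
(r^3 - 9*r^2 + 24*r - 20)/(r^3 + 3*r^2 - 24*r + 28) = (r - 5)/(r + 7)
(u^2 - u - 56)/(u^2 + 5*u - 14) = (u - 8)/(u - 2)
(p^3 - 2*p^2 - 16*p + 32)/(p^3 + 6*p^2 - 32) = (p - 4)/(p + 4)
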